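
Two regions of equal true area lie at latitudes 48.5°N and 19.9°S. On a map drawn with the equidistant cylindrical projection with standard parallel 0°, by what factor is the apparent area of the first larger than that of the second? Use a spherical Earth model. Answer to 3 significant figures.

1.42

In the plate carrée (x = Rλ, y = Rφ), meridians are true-scale (h = 1) and parallels are stretched by k = sec φ.
Areal scale at 48.5°: h·k = 1.000 × 1.509 = 1.509.
Areal scale at 19.9°: h·k = 1.000 × 1.064 = 1.064.
Ratio = 1.509/1.064 ≈ 1.42.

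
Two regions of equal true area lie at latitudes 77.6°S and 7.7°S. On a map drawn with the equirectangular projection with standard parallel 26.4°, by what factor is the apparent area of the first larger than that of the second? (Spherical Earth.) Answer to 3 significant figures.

The equidistant cylindrical projection with φ₀ = 26.4° has h = 1 (meridians true) and k = cos φ₀ / cos φ along parallels.
Areal scale at 77.6°: h·k = 1.000 × 4.171 = 4.171.
Areal scale at 7.7°: h·k = 1.000 × 0.9039 = 0.9039.
Ratio = 4.171/0.9039 ≈ 4.61.

4.61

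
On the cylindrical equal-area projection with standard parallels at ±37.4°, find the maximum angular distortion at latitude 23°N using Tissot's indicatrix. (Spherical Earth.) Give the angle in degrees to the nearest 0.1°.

16.8°

A cylindrical equal-area projection with standard parallel φ₀ has meridian scale h = cos φ / cos φ₀ and parallel scale k = cos φ₀ / cos φ (so areas are preserved, h·k = 1).
At 23°: h = 1.159, k = 0.8630; principal scales a = 1.159, b = 0.8630.
sin(ω/2) = (a − b)/(a + b) = 0.2957/2.022 = 0.1463, so ω = 2 arcsin(0.1463) ≈ 16.8°.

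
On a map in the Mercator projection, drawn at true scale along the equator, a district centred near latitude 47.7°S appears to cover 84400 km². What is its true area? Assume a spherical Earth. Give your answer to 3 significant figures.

The Mercator projection is conformal; its linear scale factor is the same in every direction and equals sec φ = 1/cos φ.
Areal scale = k² = sec²φ = 1/cos²(47.7°) = 1/0.6730² = 2.208.
True area = apparent / (areal scale) = 84400 / 2.208 ≈ 38200 km².

38200 km²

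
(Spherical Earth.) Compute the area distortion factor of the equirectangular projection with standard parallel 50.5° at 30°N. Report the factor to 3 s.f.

0.734

The equidistant cylindrical projection with φ₀ = 50.5° has h = 1 (meridians true) and k = cos φ₀ / cos φ along parallels.
Areal scale = h·k = 1 × cos φ₀ / cos φ; at 30°, h = 1.000, k = 0.7345, so h·k = 0.7345.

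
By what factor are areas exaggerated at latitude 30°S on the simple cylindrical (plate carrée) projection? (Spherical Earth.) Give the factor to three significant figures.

For the equirectangular projection with φ₀ = 0 (plate carrée), h = 1 along meridians and k = sec φ along parallels.
Areal scale = h·k = 1 × sec φ; at 30°, h = 1.000, k = 1.155, so h·k = 1.155.

1.15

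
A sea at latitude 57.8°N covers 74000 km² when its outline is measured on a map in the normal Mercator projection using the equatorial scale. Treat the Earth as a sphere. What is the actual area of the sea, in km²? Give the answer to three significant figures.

The Mercator projection is conformal; its linear scale factor is the same in every direction and equals sec φ = 1/cos φ.
Areal scale = k² = sec²φ = 1/cos²(57.8°) = 1/0.5329² = 3.522.
True area = apparent / (areal scale) = 74000 / 3.522 ≈ 21000 km².

21000 km²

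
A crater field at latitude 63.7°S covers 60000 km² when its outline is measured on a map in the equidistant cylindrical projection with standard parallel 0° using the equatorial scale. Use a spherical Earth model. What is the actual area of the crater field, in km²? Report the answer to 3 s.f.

26600 km²

Plate carrée maps x = Rλ, y = Rφ. The meridian scale is h = 1 and the parallel scale is k = 1/cos φ = sec φ.
Areal scale = h·k = 1 × sec φ; at 63.7°, h = 1.000, k = 2.257, so h·k = 2.257.
True area = apparent / (areal scale) = 60000 / 2.257 ≈ 26600 km².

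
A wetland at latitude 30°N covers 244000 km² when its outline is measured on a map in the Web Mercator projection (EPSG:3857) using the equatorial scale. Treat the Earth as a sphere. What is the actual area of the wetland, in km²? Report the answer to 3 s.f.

183000 km²

Mercator is conformal, so the point scale is isotropic: h = k = sec φ = 1/cos φ.
Areal scale = k² = sec²φ = 1/cos²(30°) = 1/0.8660² = 1.333.
True area = apparent / (areal scale) = 244000 / 1.333 ≈ 183000 km².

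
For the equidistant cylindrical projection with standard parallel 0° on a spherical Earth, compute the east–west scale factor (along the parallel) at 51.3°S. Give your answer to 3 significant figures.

1.60

Plate carrée maps x = Rλ, y = Rφ. The meridian scale is h = 1 and the parallel scale is k = 1/cos φ = sec φ.
k = 1/cos 51.3° = 1/0.6252 = 1.599.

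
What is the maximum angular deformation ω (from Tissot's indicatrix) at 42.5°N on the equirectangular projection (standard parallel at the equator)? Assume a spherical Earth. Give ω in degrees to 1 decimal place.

Plate carrée maps x = Rλ, y = Rφ. The meridian scale is h = 1 and the parallel scale is k = 1/cos φ = sec φ.
At 42.5°: h = 1.000, k = 1.356; principal scales a = 1.356, b = 1.000.
sin(ω/2) = (a − b)/(a + b) = 0.3563/2.356 = 0.1512, so ω = 2 arcsin(0.1512) ≈ 17.4°.

17.4°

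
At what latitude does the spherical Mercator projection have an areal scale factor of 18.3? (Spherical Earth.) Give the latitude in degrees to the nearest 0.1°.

Mercator areal scale is sec²φ.
sec²φ = 18.3  ⇒  cos²φ = 0.05464  ⇒  cos φ = 0.2338.
φ = arccos(0.2338) ≈ 76.5°.

76.5°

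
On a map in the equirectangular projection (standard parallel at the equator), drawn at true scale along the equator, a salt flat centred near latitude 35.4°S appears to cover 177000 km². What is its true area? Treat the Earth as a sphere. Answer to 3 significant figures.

For the equirectangular projection with φ₀ = 0 (plate carrée), h = 1 along meridians and k = sec φ along parallels.
Areal scale = h·k = 1 × sec φ; at 35.4°, h = 1.000, k = 1.227, so h·k = 1.227.
True area = apparent / (areal scale) = 177000 / 1.227 ≈ 144000 km².

144000 km²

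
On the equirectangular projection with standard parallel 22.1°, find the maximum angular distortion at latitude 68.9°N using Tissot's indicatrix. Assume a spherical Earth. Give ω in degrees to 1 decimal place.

With standard parallel φ₀ = 22.1°, the equirectangular projection gives x = Rλ cos φ₀, y = Rφ, so h = 1 and k = cos 22.1° / cos φ.
At 68.9°: h = 1.000, k = 2.574; principal scales a = 2.574, b = 1.000.
sin(ω/2) = (a − b)/(a + b) = 1.574/3.574 = 0.4404, so ω = 2 arcsin(0.4404) ≈ 52.3°.

52.3°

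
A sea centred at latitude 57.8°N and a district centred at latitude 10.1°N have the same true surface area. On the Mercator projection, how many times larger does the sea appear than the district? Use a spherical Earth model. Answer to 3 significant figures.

Mercator areal scale is sec²φ.
At 57.8°: sec²(57.8°) = 1/0.5329² = 3.522.
At 10.1°: sec²(10.1°) = 1/0.9845² = 1.032.
Ratio = 3.522/1.032 = cos²(10.1°)/cos²(57.8°) ≈ 3.41.

3.41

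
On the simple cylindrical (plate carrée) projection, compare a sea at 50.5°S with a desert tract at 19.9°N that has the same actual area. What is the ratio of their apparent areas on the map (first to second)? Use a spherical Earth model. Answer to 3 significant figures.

Plate carrée maps x = Rλ, y = Rφ. The meridian scale is h = 1 and the parallel scale is k = 1/cos φ = sec φ.
Areal scale at 50.5°: h·k = 1.000 × 1.572 = 1.572.
Areal scale at 19.9°: h·k = 1.000 × 1.064 = 1.064.
Ratio = 1.572/1.064 ≈ 1.48.

1.48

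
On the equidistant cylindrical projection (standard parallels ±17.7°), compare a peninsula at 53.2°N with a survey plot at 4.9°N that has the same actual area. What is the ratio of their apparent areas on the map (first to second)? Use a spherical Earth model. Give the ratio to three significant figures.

1.66

The equidistant cylindrical projection with φ₀ = 17.7° has h = 1 (meridians true) and k = cos φ₀ / cos φ along parallels.
Areal scale at 53.2°: h·k = 1.000 × 1.590 = 1.590.
Areal scale at 4.9°: h·k = 1.000 × 0.9562 = 0.9562.
Ratio = 1.590/0.9562 ≈ 1.66.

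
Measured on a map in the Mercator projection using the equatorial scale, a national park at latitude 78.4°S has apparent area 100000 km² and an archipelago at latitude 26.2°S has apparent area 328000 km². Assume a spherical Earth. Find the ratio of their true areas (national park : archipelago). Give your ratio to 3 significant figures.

On Mercator the areal scale is sec²φ, so true area = apparent × cos²φ.
True area of national park: 100000 × cos²(78.4°) = 100000 × 0.04043 = 4043 km².
True area of archipelago: 328000 × cos²(26.2°) = 328000 × 0.8051 = 264100 km².
Ratio = 4043 / 264100 ≈ 0.0153.

0.0153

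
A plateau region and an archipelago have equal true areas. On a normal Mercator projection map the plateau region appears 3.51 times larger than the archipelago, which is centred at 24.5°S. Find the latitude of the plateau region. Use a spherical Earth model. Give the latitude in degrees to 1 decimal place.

On Mercator, (apparent₁)/(apparent₂) = sec²φ₁ / sec²φ₂ when true areas are equal.
cos²φ₂ / cos²φ₁ = 3.51  ⇒  cos φ₁ = cos 24.5° / √3.51 = 0.9100/1.873 = 0.4857.
φ₁ = arccos(0.4857) ≈ 60.9°.

60.9°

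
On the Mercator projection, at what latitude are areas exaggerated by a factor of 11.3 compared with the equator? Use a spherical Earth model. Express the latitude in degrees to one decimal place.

72.7°

Mercator areal scale is sec²φ.
sec²φ = 11.3  ⇒  cos²φ = 0.08850  ⇒  cos φ = 0.2975.
φ = arccos(0.2975) ≈ 72.7°.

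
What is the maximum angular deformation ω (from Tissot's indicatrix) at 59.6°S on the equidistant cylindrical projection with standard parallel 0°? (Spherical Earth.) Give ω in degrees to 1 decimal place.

38.3°

Plate carrée maps x = Rλ, y = Rφ. The meridian scale is h = 1 and the parallel scale is k = 1/cos φ = sec φ.
At 59.6°: h = 1.000, k = 1.976; principal scales a = 1.976, b = 1.000.
sin(ω/2) = (a − b)/(a + b) = 0.9762/2.976 = 0.3280, so ω = 2 arcsin(0.3280) ≈ 38.3°.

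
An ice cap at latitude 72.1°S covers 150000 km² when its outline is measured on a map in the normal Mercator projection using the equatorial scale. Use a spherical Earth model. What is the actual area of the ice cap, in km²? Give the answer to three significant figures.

The Mercator projection is conformal; its linear scale factor is the same in every direction and equals sec φ = 1/cos φ.
Areal scale = k² = sec²φ = 1/cos²(72.1°) = 1/0.3074² = 10.59.
True area = apparent / (areal scale) = 150000 / 10.59 ≈ 14200 km².

14200 km²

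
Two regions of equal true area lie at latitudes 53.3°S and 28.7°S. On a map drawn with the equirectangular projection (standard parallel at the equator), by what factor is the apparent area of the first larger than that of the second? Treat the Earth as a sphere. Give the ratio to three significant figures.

1.47

Plate carrée maps x = Rλ, y = Rφ. The meridian scale is h = 1 and the parallel scale is k = 1/cos φ = sec φ.
Areal scale at 53.3°: h·k = 1.000 × 1.673 = 1.673.
Areal scale at 28.7°: h·k = 1.000 × 1.140 = 1.140.
Ratio = 1.673/1.140 ≈ 1.47.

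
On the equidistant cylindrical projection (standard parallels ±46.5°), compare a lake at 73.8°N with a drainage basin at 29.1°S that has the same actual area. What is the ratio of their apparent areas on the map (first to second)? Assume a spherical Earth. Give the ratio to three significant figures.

3.13

In the equirectangular projection with standard parallel φ₀ = 46.5° (x = Rλ cos φ₀, y = Rφ), meridians are true-scale (h = 1) and the parallel scale is k = cos φ₀ / cos φ.
Areal scale at 73.8°: h·k = 1.000 × 2.467 = 2.467.
Areal scale at 29.1°: h·k = 1.000 × 0.7878 = 0.7878.
Ratio = 2.467/0.7878 ≈ 3.13.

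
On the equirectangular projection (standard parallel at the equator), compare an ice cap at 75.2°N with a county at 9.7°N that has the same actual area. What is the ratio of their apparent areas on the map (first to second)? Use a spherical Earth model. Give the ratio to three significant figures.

3.86

Plate carrée maps x = Rλ, y = Rφ. The meridian scale is h = 1 and the parallel scale is k = 1/cos φ = sec φ.
Areal scale at 75.2°: h·k = 1.000 × 3.915 = 3.915.
Areal scale at 9.7°: h·k = 1.000 × 1.015 = 1.015.
Ratio = 3.915/1.015 ≈ 3.86.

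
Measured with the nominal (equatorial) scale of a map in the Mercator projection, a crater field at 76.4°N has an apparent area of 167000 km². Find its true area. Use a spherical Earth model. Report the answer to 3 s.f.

9230 km²

For Mercator, h = k = sec φ (a conformal cylindrical projection has a single point scale, 1/cos φ).
Areal scale = k² = sec²φ = 1/cos²(76.4°) = 1/0.2351² = 18.09.
True area = apparent / (areal scale) = 167000 / 18.09 ≈ 9230 km².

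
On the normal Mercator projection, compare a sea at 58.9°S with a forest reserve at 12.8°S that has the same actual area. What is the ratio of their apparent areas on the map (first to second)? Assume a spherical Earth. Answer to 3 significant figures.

3.56

On Mercator, area is exaggerated by sec²φ = 1/cos²φ.
At 58.9°: sec²(58.9°) = 1/0.5165² = 3.748.
At 12.8°: sec²(12.8°) = 1/0.9751² = 1.052.
Ratio = 3.748/1.052 = cos²(12.8°)/cos²(58.9°) ≈ 3.56.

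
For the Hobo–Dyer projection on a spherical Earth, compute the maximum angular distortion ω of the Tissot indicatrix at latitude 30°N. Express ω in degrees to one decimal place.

10.0°

Hobo–Dyer is a cylindrical equal-area projection with standard parallels at ±37.5°. For cylindrical equal-area with standard parallel φ₀, h = cos φ / cos φ₀ and k = cos φ₀ / cos φ, so h·k = 1.
At 30°: h = 1.092, k = 0.9161; principal scales a = 1.092, b = 0.9161.
sin(ω/2) = (a − b)/(a + b) = 0.1755/2.008 = 0.08742, so ω = 2 arcsin(0.08742) ≈ 10.0°.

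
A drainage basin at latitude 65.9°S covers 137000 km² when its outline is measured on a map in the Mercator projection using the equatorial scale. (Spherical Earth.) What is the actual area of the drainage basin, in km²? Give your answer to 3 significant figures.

22800 km²

For Mercator, h = k = sec φ (a conformal cylindrical projection has a single point scale, 1/cos φ).
Areal scale = k² = sec²φ = 1/cos²(65.9°) = 1/0.4083² = 5.998.
True area = apparent / (areal scale) = 137000 / 5.998 ≈ 22800 km².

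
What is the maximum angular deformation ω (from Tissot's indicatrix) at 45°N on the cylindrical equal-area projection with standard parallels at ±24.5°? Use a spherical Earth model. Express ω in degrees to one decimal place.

28.6°

A cylindrical equal-area projection with standard parallel φ₀ has meridian scale h = cos φ / cos φ₀ and parallel scale k = cos φ₀ / cos φ (so areas are preserved, h·k = 1).
At 45°: h = 0.7771, k = 1.287; principal scales a = 1.287, b = 0.7771.
sin(ω/2) = (a − b)/(a + b) = 0.5098/2.064 = 0.2470, so ω = 2 arcsin(0.2470) ≈ 28.6°.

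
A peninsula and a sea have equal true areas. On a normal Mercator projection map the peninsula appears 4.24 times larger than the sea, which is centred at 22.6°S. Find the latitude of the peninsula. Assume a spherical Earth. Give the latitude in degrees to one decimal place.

63.4°

Mercator areal scale is sec²φ, so apparent-area ratio = sec²φ₁ / sec²φ₂ = cos²φ₂ / cos²φ₁.
cos²φ₂ / cos²φ₁ = 4.24  ⇒  cos φ₁ = cos 22.6° / √4.24 = 0.9232/2.059 = 0.4484.
φ₁ = arccos(0.4484) ≈ 63.4°.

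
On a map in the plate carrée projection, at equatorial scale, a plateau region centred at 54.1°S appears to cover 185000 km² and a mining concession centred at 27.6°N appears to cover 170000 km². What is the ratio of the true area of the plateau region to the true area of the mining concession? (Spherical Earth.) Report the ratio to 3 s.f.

On the plate carrée, areal scale = h·k = 1 × sec φ, so true area = apparent × cos φ.
True area of plateau region: 185000 × cos(54.1°) = 185000 × 0.5864 = 108500 km².
True area of mining concession: 170000 × cos(27.6°) = 170000 × 0.8862 = 150700 km².
Ratio = 108500 / 150700 ≈ 0.720.

0.720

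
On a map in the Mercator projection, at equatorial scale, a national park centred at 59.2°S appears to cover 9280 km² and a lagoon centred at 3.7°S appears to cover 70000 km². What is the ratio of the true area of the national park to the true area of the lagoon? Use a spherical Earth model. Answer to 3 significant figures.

0.0349

On Mercator the areal scale is sec²φ, so true area = apparent × cos²φ.
True area of national park: 9280 × cos²(59.2°) = 9280 × 0.2622 = 2433 km².
True area of lagoon: 70000 × cos²(3.7°) = 70000 × 0.9958 = 69710 km².
Ratio = 2433 / 69710 ≈ 0.0349.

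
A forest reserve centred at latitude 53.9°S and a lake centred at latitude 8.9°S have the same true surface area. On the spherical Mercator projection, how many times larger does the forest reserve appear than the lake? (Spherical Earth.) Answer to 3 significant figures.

On Mercator, area is exaggerated by sec²φ = 1/cos²φ.
At 53.9°: sec²(53.9°) = 1/0.5892² = 2.881.
At 8.9°: sec²(8.9°) = 1/0.9880² = 1.025.
Ratio = 2.881/1.025 = cos²(8.9°)/cos²(53.9°) ≈ 2.81.

2.81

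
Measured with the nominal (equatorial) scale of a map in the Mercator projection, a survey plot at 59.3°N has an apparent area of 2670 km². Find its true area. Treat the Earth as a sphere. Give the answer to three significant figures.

696 km²

For Mercator, h = k = sec φ (a conformal cylindrical projection has a single point scale, 1/cos φ).
Areal scale = k² = sec²φ = 1/cos²(59.3°) = 1/0.5105² = 3.837.
True area = apparent / (areal scale) = 2670 / 3.837 ≈ 696 km².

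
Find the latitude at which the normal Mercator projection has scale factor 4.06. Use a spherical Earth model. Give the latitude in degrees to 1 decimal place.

75.7°

Mercator scale is k = sec φ = 1/cos φ.
1/cos φ = 4.06  ⇒  cos φ = 0.2463  ⇒  φ = arccos(0.2463) ≈ 75.7°.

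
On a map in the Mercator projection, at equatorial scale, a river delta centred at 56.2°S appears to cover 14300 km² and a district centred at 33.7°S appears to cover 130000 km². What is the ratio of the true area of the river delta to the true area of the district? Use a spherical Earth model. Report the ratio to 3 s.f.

Since Mercator area scale is 1/cos²φ, the true area equals the apparent area multiplied by cos²φ.
True area of river delta: 14300 × cos²(56.2°) = 14300 × 0.3095 = 4425 km².
True area of district: 130000 × cos²(33.7°) = 130000 × 0.6921 = 89980 km².
Ratio = 4425 / 89980 ≈ 0.0492.

0.0492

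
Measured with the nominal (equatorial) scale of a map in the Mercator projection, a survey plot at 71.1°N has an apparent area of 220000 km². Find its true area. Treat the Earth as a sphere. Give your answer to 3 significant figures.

For Mercator, h = k = sec φ (a conformal cylindrical projection has a single point scale, 1/cos φ).
Areal scale = k² = sec²φ = 1/cos²(71.1°) = 1/0.3239² = 9.531.
True area = apparent / (areal scale) = 220000 / 9.531 ≈ 23100 km².

23100 km²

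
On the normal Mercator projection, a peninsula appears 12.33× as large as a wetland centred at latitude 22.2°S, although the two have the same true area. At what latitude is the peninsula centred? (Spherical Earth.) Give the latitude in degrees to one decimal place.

74.7°

For equal true areas on Mercator, apparent areas scale as sec²φ, so the ratio is cos²φ₂ / cos²φ₁.
cos²φ₂ / cos²φ₁ = 12.33  ⇒  cos φ₁ = cos 22.2° / √12.33 = 0.9259/3.511 = 0.2637.
φ₁ = arccos(0.2637) ≈ 74.7°.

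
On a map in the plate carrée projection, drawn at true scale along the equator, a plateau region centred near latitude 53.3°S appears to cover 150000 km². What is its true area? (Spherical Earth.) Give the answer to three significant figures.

For the equirectangular projection with φ₀ = 0 (plate carrée), h = 1 along meridians and k = sec φ along parallels.
Areal scale = h·k = 1 × sec φ; at 53.3°, h = 1.000, k = 1.673, so h·k = 1.673.
True area = apparent / (areal scale) = 150000 / 1.673 ≈ 89600 km².

89600 km²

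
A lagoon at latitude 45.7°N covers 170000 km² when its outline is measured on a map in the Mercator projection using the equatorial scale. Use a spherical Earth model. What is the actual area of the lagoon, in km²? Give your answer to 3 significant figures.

82900 km²

Mercator is conformal, so the point scale is isotropic: h = k = sec φ = 1/cos φ.
Areal scale = k² = sec²φ = 1/cos²(45.7°) = 1/0.6984² = 2.050.
True area = apparent / (areal scale) = 170000 / 2.050 ≈ 82900 km².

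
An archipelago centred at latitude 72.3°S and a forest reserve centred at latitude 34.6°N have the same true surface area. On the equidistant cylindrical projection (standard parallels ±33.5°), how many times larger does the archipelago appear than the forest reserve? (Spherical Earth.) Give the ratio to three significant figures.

2.71

The equidistant cylindrical projection with φ₀ = 33.5° has h = 1 (meridians true) and k = cos φ₀ / cos φ along parallels.
Areal scale at 72.3°: h·k = 1.000 × 2.743 = 2.743.
Areal scale at 34.6°: h·k = 1.000 × 1.013 = 1.013.
Ratio = 2.743/1.013 ≈ 2.71.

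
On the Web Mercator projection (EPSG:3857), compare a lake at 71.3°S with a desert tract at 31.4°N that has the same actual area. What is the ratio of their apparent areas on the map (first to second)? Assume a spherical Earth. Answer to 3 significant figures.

Mercator is conformal with k = sec φ, so areal scale = k² = sec²φ.
At 71.3°: sec²(71.3°) = 1/0.3206² = 9.728.
At 31.4°: sec²(31.4°) = 1/0.8536² = 1.373.
Ratio = 9.728/1.373 = cos²(31.4°)/cos²(71.3°) ≈ 7.09.

7.09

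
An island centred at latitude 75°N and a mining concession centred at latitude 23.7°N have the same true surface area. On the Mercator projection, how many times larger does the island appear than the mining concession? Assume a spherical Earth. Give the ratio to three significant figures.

Mercator is conformal with k = sec φ, so areal scale = k² = sec²φ.
At 75°: sec²(75°) = 1/0.2588² = 14.93.
At 23.7°: sec²(23.7°) = 1/0.9157² = 1.193.
Ratio = 14.93/1.193 = cos²(23.7°)/cos²(75°) ≈ 12.5.

12.5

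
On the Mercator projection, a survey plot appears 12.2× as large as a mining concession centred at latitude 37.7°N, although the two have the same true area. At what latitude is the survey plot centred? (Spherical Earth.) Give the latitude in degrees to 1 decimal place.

76.9°

For equal true areas on Mercator, apparent areas scale as sec²φ, so the ratio is cos²φ₂ / cos²φ₁.
cos²φ₂ / cos²φ₁ = 12.2  ⇒  cos φ₁ = cos 37.7° / √12.2 = 0.7912/3.493 = 0.2265.
φ₁ = arccos(0.2265) ≈ 76.9°.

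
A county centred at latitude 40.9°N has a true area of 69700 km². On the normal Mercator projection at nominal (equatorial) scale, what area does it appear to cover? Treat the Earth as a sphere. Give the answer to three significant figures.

122000 km²

Mercator is conformal, so the point scale is isotropic: h = k = sec φ = 1/cos φ.
Areal scale = k² = sec²φ = 1/cos²(40.9°) = 1/0.7559² = 1.750.
Apparent area = 69700 × 1.750 ≈ 122000 km².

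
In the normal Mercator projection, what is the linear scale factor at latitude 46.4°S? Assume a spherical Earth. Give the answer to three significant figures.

For Mercator, h = k = sec φ (a conformal cylindrical projection has a single point scale, 1/cos φ).
k = 1/cos 46.4° = 1/0.6896 = 1.450.

1.45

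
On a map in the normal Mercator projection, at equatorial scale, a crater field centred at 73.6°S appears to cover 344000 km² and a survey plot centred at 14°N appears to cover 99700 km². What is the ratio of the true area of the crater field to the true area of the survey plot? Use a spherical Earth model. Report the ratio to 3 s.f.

On Mercator the areal scale is sec²φ, so true area = apparent × cos²φ.
True area of crater field: 344000 × cos²(73.6°) = 344000 × 0.07972 = 27420 km².
True area of survey plot: 99700 × cos²(14°) = 99700 × 0.9415 = 93860 km².
Ratio = 27420 / 93860 ≈ 0.292.

0.292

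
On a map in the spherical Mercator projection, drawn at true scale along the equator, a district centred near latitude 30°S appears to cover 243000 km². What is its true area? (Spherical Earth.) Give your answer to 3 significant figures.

For Mercator, h = k = sec φ (a conformal cylindrical projection has a single point scale, 1/cos φ).
Areal scale = k² = sec²φ = 1/cos²(30°) = 1/0.8660² = 1.333.
True area = apparent / (areal scale) = 243000 / 1.333 ≈ 182000 km².

182000 km²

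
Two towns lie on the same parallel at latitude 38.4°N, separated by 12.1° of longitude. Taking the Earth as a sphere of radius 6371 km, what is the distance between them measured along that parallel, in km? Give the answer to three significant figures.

1050 km

Arc length along a parallel = R cos φ · Δλ (with Δλ in radians).
= 6371 × cos 38.4° × (12.1° × π/180) = 6371 × 0.7837 × 0.2112 ≈ 1050 km.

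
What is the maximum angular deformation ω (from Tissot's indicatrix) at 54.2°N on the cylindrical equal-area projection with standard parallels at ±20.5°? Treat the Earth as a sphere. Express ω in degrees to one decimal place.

52.1°

A cylindrical equal-area projection with standard parallel φ₀ has meridian scale h = cos φ / cos φ₀ and parallel scale k = cos φ₀ / cos φ (so areas are preserved, h·k = 1).
At 54.2°: h = 0.6245, k = 1.601; principal scales a = 1.601, b = 0.6245.
sin(ω/2) = (a − b)/(a + b) = 0.9768/2.226 = 0.4388, so ω = 2 arcsin(0.4388) ≈ 52.1°.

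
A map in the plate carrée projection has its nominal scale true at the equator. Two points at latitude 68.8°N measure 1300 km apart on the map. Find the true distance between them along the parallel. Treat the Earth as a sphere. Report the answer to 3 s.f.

For the equirectangular projection with φ₀ = 0 (plate carrée), h = 1 along meridians and k = sec φ along parallels.
Along the parallel at 68.8°, map distances are exaggerated by k = sec 68.8° = 2.765.
True distance = 1300 / 2.765 = 1300 × cos 68.8° ≈ 470 km.

470 km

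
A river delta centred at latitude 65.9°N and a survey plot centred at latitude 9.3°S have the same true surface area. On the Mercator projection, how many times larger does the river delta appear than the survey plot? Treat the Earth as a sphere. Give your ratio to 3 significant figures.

5.84

Mercator areal scale is sec²φ.
At 65.9°: sec²(65.9°) = 1/0.4083² = 5.998.
At 9.3°: sec²(9.3°) = 1/0.9869² = 1.027.
Ratio = 5.998/1.027 = cos²(9.3°)/cos²(65.9°) ≈ 5.84.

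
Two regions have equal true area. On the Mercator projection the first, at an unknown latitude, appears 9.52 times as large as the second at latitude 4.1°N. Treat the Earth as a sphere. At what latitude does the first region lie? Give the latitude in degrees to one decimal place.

71.1°

Mercator areal scale is sec²φ, so apparent-area ratio = sec²φ₁ / sec²φ₂ = cos²φ₂ / cos²φ₁.
cos²φ₂ / cos²φ₁ = 9.52  ⇒  cos φ₁ = cos 4.1° / √9.52 = 0.9974/3.085 = 0.3233.
φ₁ = arccos(0.3233) ≈ 71.1°.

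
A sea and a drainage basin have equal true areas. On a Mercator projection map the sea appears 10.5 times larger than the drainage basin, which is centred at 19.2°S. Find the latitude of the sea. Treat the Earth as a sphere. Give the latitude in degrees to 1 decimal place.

For equal true areas on Mercator, apparent areas scale as sec²φ, so the ratio is cos²φ₂ / cos²φ₁.
cos²φ₂ / cos²φ₁ = 10.5  ⇒  cos φ₁ = cos 19.2° / √10.5 = 0.9444/3.240 = 0.2914.
φ₁ = arccos(0.2914) ≈ 73.1°.

73.1°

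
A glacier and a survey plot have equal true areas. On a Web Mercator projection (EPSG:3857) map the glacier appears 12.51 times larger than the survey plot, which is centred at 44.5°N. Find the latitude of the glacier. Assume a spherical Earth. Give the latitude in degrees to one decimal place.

78.4°

For equal true areas on Mercator, apparent areas scale as sec²φ, so the ratio is cos²φ₂ / cos²φ₁.
cos²φ₂ / cos²φ₁ = 12.51  ⇒  cos φ₁ = cos 44.5° / √12.51 = 0.7133/3.537 = 0.2017.
φ₁ = arccos(0.2017) ≈ 78.4°.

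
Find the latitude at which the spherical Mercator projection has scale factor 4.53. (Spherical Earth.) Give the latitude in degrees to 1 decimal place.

Mercator scale is k = sec φ = 1/cos φ.
1/cos φ = 4.53  ⇒  cos φ = 0.2208  ⇒  φ = arccos(0.2208) ≈ 77.2°.

77.2°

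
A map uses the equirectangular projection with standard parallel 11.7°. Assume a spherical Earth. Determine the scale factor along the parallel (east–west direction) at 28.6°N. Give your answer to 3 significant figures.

With standard parallel φ₀ = 11.7°, the equirectangular projection gives x = Rλ cos φ₀, y = Rφ, so h = 1 and k = cos 11.7° / cos φ.
k = cos 11.7° / cos 28.6° = 0.9792/0.8780 = 1.115.

1.12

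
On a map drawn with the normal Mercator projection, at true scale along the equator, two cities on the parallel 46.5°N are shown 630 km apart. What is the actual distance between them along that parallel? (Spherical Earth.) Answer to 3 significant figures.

Mercator is conformal, so the point scale is isotropic: h = k = sec φ = 1/cos φ.
Along the parallel at 46.5°, map distances are exaggerated by k = sec 46.5° = 1.453.
True distance = 630 / 1.453 = 630 × cos 46.5° ≈ 434 km.

434 km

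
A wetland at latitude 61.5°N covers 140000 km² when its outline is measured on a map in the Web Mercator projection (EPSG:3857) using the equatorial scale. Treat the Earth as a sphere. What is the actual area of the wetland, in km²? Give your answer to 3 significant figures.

The Mercator projection is conformal; its linear scale factor is the same in every direction and equals sec φ = 1/cos φ.
Areal scale = k² = sec²φ = 1/cos²(61.5°) = 1/0.4772² = 4.392.
True area = apparent / (areal scale) = 140000 / 4.392 ≈ 31900 km².

31900 km²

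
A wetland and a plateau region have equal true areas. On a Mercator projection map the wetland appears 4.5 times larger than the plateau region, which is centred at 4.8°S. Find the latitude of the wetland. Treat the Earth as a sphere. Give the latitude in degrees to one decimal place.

62.0°

On Mercator, (apparent₁)/(apparent₂) = sec²φ₁ / sec²φ₂ when true areas are equal.
cos²φ₂ / cos²φ₁ = 4.5  ⇒  cos φ₁ = cos 4.8° / √4.5 = 0.9965/2.121 = 0.4698.
φ₁ = arccos(0.4698) ≈ 62.0°.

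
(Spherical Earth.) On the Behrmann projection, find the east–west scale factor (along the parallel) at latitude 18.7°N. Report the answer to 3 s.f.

The Behrmann projection is cylindrical equal-area with φ₀ = 30°. For cylindrical equal-area with standard parallel φ₀, h = cos φ / cos φ₀ and k = cos φ₀ / cos φ, so h·k = 1.
k = cos 30° / cos 18.7° = 0.8660/0.9472 = 0.9143.

0.914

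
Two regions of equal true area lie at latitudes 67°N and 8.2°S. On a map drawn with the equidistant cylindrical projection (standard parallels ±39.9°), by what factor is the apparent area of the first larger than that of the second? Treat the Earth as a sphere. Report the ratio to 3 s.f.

The equidistant cylindrical projection with φ₀ = 39.9° has h = 1 (meridians true) and k = cos φ₀ / cos φ along parallels.
Areal scale at 67°: h·k = 1.000 × 1.963 = 1.963.
Areal scale at 8.2°: h·k = 1.000 × 0.7751 = 0.7751.
Ratio = 1.963/0.7751 ≈ 2.53.

2.53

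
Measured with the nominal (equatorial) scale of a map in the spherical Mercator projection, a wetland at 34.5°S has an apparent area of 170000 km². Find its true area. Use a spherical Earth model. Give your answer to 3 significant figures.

115000 km²

Mercator is conformal, so the point scale is isotropic: h = k = sec φ = 1/cos φ.
Areal scale = k² = sec²φ = 1/cos²(34.5°) = 1/0.8241² = 1.472.
True area = apparent / (areal scale) = 170000 / 1.472 ≈ 115000 km².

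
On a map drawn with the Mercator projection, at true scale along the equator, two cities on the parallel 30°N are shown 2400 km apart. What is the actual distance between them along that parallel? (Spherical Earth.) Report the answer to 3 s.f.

2080 km

Mercator is conformal, so the point scale is isotropic: h = k = sec φ = 1/cos φ.
Along the parallel at 30°, map distances are exaggerated by k = sec 30° = 1.155.
True distance = 2400 / 1.155 = 2400 × cos 30° ≈ 2080 km.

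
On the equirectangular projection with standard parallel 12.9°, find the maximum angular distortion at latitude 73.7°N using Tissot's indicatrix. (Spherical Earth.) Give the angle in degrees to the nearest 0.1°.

With standard parallel φ₀ = 12.9°, the equirectangular projection gives x = Rλ cos φ₀, y = Rφ, so h = 1 and k = cos 12.9° / cos φ.
At 73.7°: h = 1.000, k = 3.473; principal scales a = 3.473, b = 1.000.
sin(ω/2) = (a − b)/(a + b) = 2.473/4.473 = 0.5529, so ω = 2 arcsin(0.5529) ≈ 67.1°.

67.1°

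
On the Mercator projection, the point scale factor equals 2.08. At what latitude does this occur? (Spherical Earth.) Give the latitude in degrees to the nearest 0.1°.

61.3°

Mercator scale is k = sec φ = 1/cos φ.
1/cos φ = 2.08  ⇒  cos φ = 0.4808  ⇒  φ = arccos(0.4808) ≈ 61.3°.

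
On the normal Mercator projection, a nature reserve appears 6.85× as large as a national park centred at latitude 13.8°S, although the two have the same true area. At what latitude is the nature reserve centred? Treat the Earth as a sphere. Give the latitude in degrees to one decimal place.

68.2°

Mercator areal scale is sec²φ, so apparent-area ratio = sec²φ₁ / sec²φ₂ = cos²φ₂ / cos²φ₁.
cos²φ₂ / cos²φ₁ = 6.85  ⇒  cos φ₁ = cos 13.8° / √6.85 = 0.9711/2.617 = 0.3711.
φ₁ = arccos(0.3711) ≈ 68.2°.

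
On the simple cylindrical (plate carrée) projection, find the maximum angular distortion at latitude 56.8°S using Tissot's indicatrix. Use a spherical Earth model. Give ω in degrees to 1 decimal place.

In the plate carrée (x = Rλ, y = Rφ), meridians are true-scale (h = 1) and parallels are stretched by k = sec φ.
At 56.8°: h = 1.000, k = 1.826; principal scales a = 1.826, b = 1.000.
sin(ω/2) = (a − b)/(a + b) = 0.8263/2.826 = 0.2924, so ω = 2 arcsin(0.2924) ≈ 34.0°.

34.0°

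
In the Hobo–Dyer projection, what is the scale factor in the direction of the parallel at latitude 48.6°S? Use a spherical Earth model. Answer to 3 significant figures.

The Hobo–Dyer projection is cylindrical equal-area with φ₀ = 37.5°. A cylindrical equal-area projection with standard parallel φ₀ has meridian scale h = cos φ / cos φ₀ and parallel scale k = cos φ₀ / cos φ (so areas are preserved, h·k = 1).
k = cos 37.5° / cos 48.6° = 0.7934/0.6613 = 1.200.

1.20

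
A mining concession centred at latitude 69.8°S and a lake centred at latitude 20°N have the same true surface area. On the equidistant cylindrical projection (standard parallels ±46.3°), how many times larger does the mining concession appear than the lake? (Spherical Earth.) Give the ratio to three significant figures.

With standard parallel φ₀ = 46.3°, the equirectangular projection gives x = Rλ cos φ₀, y = Rφ, so h = 1 and k = cos 46.3° / cos φ.
Areal scale at 69.8°: h·k = 1.000 × 2.001 = 2.001.
Areal scale at 20°: h·k = 1.000 × 0.7352 = 0.7352.
Ratio = 2.001/0.7352 ≈ 2.72.

2.72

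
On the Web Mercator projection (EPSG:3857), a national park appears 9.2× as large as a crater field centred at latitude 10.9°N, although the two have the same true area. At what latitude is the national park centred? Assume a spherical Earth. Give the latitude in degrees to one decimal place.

On Mercator, (apparent₁)/(apparent₂) = sec²φ₁ / sec²φ₂ when true areas are equal.
cos²φ₂ / cos²φ₁ = 9.2  ⇒  cos φ₁ = cos 10.9° / √9.2 = 0.9820/3.033 = 0.3237.
φ₁ = arccos(0.3237) ≈ 71.1°.

71.1°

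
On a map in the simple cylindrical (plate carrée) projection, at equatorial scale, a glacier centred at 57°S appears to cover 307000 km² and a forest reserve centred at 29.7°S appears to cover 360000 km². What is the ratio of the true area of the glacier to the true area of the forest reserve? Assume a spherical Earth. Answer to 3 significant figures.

0.535

On the plate carrée, areal scale = h·k = 1 × sec φ, so true area = apparent × cos φ.
True area of glacier: 307000 × cos(57°) = 307000 × 0.5446 = 167200 km².
True area of forest reserve: 360000 × cos(29.7°) = 360000 × 0.8686 = 312700 km².
Ratio = 167200 / 312700 ≈ 0.535.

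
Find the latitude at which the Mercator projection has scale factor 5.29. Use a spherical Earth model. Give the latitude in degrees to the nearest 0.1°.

79.1°

Mercator scale is k = sec φ = 1/cos φ.
1/cos φ = 5.29  ⇒  cos φ = 0.1890  ⇒  φ = arccos(0.1890) ≈ 79.1°.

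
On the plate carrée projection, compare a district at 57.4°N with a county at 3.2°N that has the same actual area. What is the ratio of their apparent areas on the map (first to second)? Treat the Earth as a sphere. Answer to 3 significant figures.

In the plate carrée (x = Rλ, y = Rφ), meridians are true-scale (h = 1) and parallels are stretched by k = sec φ.
Areal scale at 57.4°: h·k = 1.000 × 1.856 = 1.856.
Areal scale at 3.2°: h·k = 1.000 × 1.002 = 1.002.
Ratio = 1.856/1.002 ≈ 1.85.

1.85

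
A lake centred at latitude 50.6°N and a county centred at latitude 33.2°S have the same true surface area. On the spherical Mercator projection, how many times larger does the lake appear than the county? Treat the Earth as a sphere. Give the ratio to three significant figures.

1.74

Mercator areal scale is sec²φ.
At 50.6°: sec²(50.6°) = 1/0.6347² = 2.482.
At 33.2°: sec²(33.2°) = 1/0.8368² = 1.428.
Ratio = 2.482/1.428 = cos²(33.2°)/cos²(50.6°) ≈ 1.74.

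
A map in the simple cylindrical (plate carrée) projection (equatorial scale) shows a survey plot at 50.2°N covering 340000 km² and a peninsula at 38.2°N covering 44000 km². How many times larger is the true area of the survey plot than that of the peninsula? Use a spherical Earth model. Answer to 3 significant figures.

6.29

On the plate carrée, areal scale = h·k = 1 × sec φ, so true area = apparent × cos φ.
True area of survey plot: 340000 × cos(50.2°) = 340000 × 0.6401 = 217600 km².
True area of peninsula: 44000 × cos(38.2°) = 44000 × 0.7859 = 34580 km².
Ratio = 217600 / 34580 ≈ 6.29.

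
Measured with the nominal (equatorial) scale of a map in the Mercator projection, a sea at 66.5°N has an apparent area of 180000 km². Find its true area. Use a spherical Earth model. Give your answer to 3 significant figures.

The Mercator projection is conformal; its linear scale factor is the same in every direction and equals sec φ = 1/cos φ.
Areal scale = k² = sec²φ = 1/cos²(66.5°) = 1/0.3987² = 6.289.
True area = apparent / (areal scale) = 180000 / 6.289 ≈ 28600 km².

28600 km²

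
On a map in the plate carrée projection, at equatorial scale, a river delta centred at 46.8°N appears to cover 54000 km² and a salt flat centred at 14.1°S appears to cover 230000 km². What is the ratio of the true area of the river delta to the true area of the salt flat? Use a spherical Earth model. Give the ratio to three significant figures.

0.166

Plate carrée has h = 1 and k = sec φ, giving areal scale sec φ; true area = (apparent area) · cos φ.
True area of river delta: 54000 × cos(46.8°) = 54000 × 0.6845 = 36970 km².
True area of salt flat: 230000 × cos(14.1°) = 230000 × 0.9699 = 223100 km².
Ratio = 36970 / 223100 ≈ 0.166.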